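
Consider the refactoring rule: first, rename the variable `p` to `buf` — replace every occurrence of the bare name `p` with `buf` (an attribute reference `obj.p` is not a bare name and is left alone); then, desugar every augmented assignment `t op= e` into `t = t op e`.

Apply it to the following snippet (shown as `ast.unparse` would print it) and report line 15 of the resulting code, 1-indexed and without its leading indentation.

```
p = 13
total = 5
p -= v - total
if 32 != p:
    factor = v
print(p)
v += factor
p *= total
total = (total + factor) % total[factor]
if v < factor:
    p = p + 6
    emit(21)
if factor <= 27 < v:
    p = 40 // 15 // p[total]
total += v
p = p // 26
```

total = total + v

Transformed code:
buf = 13
total = 5
buf = buf - (v - total)
if 32 != buf:
    factor = v
print(buf)
v = v + factor
buf = buf * total
total = (total + factor) % total[factor]
if v < factor:
    buf = buf + 6
    emit(21)
if factor <= 27 < v:
    buf = 40 // 15 // buf[total]
total = total + v
buf = buf // 26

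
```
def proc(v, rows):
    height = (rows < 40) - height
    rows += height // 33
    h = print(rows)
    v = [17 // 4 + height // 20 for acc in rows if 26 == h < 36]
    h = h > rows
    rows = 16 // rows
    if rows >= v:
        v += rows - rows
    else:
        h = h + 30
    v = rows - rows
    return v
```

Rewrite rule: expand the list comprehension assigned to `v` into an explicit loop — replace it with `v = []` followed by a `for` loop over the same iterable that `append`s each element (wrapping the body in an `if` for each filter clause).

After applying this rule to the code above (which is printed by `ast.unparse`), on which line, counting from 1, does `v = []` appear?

Transformed code:
def proc(v, rows):
    height = (rows < 40) - height
    rows += height // 33
    h = print(rows)
    v = []
    for acc in rows:
        if 26 == h < 36:
            v.append(17 // 4 + height // 20)
    h = h > rows
    rows = 16 // rows
    if rows >= v:
        v += rows - rows
    else:
        h = h + 30
    v = rows - rows
    return v

5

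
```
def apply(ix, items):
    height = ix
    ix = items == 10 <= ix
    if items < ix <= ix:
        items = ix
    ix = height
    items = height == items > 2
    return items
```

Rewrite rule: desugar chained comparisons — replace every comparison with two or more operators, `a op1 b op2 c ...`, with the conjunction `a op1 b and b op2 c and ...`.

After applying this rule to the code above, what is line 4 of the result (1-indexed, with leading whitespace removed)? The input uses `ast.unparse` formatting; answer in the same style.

if items < ix and ix <= ix:

Transformed code:
def apply(ix, items):
    height = ix
    ix = items == 10 and 10 <= ix
    if items < ix and ix <= ix:
        items = ix
    ix = height
    items = height == items and items > 2
    return items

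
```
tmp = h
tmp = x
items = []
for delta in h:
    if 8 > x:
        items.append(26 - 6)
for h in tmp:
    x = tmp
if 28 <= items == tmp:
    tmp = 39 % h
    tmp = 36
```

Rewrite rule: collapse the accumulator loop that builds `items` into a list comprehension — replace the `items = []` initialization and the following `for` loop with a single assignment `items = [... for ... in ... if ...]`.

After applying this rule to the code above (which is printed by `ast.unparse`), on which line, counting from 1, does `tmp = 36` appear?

Transformed code:
tmp = h
tmp = x
items = [26 - 6 for delta in h if 8 > x]
for h in tmp:
    x = tmp
if 28 <= items == tmp:
    tmp = 39 % h
    tmp = 36

8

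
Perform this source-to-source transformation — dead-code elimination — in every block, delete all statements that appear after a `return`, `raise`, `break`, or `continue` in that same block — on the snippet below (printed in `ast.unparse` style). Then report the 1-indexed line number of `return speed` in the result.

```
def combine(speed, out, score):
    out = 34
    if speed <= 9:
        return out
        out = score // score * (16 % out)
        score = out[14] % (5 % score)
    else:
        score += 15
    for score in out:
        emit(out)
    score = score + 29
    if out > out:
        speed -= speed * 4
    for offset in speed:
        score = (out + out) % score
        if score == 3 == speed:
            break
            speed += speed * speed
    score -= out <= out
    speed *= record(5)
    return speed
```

Transformed code:
def combine(speed, out, score):
    out = 34
    if speed <= 9:
        return out
    else:
        score += 15
    for score in out:
        emit(out)
    score = score + 29
    if out > out:
        speed -= speed * 4
    for offset in speed:
        score = (out + out) % score
        if score == 3 == speed:
            break
    score -= out <= out
    speed *= record(5)
    return speed

18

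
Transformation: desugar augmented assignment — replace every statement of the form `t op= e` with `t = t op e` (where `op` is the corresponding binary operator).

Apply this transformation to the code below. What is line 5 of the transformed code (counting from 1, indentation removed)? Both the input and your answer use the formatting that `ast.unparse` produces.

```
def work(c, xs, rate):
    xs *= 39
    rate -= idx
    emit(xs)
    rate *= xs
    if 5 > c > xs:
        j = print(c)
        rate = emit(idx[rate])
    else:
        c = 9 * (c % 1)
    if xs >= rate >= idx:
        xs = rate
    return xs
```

rate = rate * xs

Transformed code:
def work(c, xs, rate):
    xs = xs * 39
    rate = rate - idx
    emit(xs)
    rate = rate * xs
    if 5 > c > xs:
        j = print(c)
        rate = emit(idx[rate])
    else:
        c = 9 * (c % 1)
    if xs >= rate >= idx:
        xs = rate
    return xs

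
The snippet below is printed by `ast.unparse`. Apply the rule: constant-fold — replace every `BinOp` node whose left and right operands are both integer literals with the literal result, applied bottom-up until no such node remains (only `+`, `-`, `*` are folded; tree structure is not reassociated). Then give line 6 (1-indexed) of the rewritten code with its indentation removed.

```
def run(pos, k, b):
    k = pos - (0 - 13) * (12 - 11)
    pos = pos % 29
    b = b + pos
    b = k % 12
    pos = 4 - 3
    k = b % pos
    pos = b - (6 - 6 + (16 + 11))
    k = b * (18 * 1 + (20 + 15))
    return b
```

pos = 1

Transformed code:
def run(pos, k, b):
    k = pos - -13
    pos = pos % 29
    b = b + pos
    b = k % 12
    pos = 1
    k = b % pos
    pos = b - 27
    k = b * 53
    return b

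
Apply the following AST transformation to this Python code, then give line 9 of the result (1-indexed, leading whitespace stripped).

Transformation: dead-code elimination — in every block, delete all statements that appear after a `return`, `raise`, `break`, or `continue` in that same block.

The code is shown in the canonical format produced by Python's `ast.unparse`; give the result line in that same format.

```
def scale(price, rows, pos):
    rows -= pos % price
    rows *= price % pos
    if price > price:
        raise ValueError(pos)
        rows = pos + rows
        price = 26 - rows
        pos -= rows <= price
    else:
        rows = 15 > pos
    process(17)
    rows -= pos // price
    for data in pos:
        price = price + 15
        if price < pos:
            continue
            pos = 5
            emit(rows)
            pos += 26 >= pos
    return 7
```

Transformed code:
def scale(price, rows, pos):
    rows -= pos % price
    rows *= price % pos
    if price > price:
        raise ValueError(pos)
    else:
        rows = 15 > pos
    process(17)
    rows -= pos // price
    for data in pos:
        price = price + 15
        if price < pos:
            continue
    return 7

rows -= pos // price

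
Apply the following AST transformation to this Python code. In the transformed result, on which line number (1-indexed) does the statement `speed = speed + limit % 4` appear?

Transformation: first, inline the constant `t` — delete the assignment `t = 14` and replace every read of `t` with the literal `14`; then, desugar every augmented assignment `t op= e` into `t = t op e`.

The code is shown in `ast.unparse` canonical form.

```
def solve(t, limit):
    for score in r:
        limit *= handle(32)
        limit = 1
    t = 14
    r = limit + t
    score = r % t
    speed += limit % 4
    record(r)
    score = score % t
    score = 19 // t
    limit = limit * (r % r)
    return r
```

7

Transformed code:
def solve(t, limit):
    for score in r:
        limit = limit * handle(32)
        limit = 1
    r = limit + 14
    score = r % 14
    speed = speed + limit % 4
    record(r)
    score = score % 14
    score = 19 // 14
    limit = limit * (r % r)
    return r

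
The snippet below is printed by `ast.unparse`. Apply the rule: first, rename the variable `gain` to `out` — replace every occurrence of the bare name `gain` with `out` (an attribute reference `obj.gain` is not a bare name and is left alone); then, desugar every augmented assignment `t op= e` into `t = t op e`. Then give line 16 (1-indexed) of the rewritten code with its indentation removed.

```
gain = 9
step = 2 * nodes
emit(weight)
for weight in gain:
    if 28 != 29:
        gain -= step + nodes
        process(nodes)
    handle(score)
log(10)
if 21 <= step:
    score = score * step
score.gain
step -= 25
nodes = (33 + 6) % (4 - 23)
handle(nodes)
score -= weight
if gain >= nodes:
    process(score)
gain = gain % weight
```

Transformed code:
out = 9
step = 2 * nodes
emit(weight)
for weight in out:
    if 28 != 29:
        out = out - (step + nodes)
        process(nodes)
    handle(score)
log(10)
if 21 <= step:
    score = score * step
score.gain
step = step - 25
nodes = (33 + 6) % (4 - 23)
handle(nodes)
score = score - weight
if out >= nodes:
    process(score)
out = out % weight

score = score - weight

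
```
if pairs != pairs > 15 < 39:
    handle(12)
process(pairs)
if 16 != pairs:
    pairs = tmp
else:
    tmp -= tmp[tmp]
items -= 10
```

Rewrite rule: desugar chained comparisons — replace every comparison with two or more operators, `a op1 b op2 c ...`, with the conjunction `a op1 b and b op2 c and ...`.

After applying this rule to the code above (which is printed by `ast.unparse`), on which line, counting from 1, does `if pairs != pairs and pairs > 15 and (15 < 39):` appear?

Transformed code:
if pairs != pairs and pairs > 15 and (15 < 39):
    handle(12)
process(pairs)
if 16 != pairs:
    pairs = tmp
else:
    tmp -= tmp[tmp]
items -= 10

1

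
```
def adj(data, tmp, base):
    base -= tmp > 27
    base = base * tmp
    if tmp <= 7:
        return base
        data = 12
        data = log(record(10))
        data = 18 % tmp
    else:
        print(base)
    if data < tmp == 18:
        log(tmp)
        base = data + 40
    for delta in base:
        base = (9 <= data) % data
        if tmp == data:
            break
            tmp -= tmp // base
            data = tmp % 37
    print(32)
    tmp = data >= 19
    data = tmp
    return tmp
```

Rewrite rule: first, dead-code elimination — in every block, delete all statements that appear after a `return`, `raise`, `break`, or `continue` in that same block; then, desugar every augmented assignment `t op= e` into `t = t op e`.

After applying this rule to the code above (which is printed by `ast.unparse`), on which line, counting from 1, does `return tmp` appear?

Transformed code:
def adj(data, tmp, base):
    base = base - (tmp > 27)
    base = base * tmp
    if tmp <= 7:
        return base
    else:
        print(base)
    if data < tmp == 18:
        log(tmp)
        base = data + 40
    for delta in base:
        base = (9 <= data) % data
        if tmp == data:
            break
    print(32)
    tmp = data >= 19
    data = tmp
    return tmp

18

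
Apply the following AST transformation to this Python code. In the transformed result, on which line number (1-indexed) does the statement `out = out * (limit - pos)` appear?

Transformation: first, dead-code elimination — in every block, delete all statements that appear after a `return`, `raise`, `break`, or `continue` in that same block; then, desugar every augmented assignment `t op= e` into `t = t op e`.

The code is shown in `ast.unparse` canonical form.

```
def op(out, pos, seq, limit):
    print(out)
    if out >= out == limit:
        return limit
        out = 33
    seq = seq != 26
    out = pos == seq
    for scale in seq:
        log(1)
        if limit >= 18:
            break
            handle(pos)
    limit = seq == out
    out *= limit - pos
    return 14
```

Transformed code:
def op(out, pos, seq, limit):
    print(out)
    if out >= out == limit:
        return limit
    seq = seq != 26
    out = pos == seq
    for scale in seq:
        log(1)
        if limit >= 18:
            break
    limit = seq == out
    out = out * (limit - pos)
    return 14

12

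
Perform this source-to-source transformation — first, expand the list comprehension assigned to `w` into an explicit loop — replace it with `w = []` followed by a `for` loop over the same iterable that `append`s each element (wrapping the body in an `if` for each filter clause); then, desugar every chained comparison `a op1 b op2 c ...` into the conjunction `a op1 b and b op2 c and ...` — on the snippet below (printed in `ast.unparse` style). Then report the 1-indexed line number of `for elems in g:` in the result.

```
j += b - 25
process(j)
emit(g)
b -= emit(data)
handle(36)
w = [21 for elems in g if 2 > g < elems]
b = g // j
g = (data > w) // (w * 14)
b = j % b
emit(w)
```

7

Transformed code:
j += b - 25
process(j)
emit(g)
b -= emit(data)
handle(36)
w = []
for elems in g:
    if 2 > g and g < elems:
        w.append(21)
b = g // j
g = (data > w) // (w * 14)
b = j % b
emit(w)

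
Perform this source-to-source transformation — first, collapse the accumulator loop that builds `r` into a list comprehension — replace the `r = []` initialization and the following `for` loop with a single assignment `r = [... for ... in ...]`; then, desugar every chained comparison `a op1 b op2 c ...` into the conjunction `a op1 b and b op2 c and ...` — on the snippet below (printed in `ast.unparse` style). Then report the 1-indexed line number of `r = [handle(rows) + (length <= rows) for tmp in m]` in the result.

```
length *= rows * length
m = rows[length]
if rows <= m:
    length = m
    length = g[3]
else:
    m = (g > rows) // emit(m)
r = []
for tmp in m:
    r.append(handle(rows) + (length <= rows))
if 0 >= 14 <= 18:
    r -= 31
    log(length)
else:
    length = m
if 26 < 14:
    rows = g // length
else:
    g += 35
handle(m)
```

8

Transformed code:
length *= rows * length
m = rows[length]
if rows <= m:
    length = m
    length = g[3]
else:
    m = (g > rows) // emit(m)
r = [handle(rows) + (length <= rows) for tmp in m]
if 0 >= 14 and 14 <= 18:
    r -= 31
    log(length)
else:
    length = m
if 26 < 14:
    rows = g // length
else:
    g += 35
handle(m)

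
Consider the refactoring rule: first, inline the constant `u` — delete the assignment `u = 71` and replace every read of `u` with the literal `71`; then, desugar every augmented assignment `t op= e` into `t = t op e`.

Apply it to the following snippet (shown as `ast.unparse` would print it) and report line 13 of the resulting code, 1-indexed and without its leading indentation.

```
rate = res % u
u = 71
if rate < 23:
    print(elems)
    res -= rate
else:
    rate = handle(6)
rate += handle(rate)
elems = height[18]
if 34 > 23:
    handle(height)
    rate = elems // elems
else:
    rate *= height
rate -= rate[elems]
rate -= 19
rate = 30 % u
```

rate = rate * height

Transformed code:
rate = res % 71
if rate < 23:
    print(elems)
    res = res - rate
else:
    rate = handle(6)
rate = rate + handle(rate)
elems = height[18]
if 34 > 23:
    handle(height)
    rate = elems // elems
else:
    rate = rate * height
rate = rate - rate[elems]
rate = rate - 19
rate = 30 % 71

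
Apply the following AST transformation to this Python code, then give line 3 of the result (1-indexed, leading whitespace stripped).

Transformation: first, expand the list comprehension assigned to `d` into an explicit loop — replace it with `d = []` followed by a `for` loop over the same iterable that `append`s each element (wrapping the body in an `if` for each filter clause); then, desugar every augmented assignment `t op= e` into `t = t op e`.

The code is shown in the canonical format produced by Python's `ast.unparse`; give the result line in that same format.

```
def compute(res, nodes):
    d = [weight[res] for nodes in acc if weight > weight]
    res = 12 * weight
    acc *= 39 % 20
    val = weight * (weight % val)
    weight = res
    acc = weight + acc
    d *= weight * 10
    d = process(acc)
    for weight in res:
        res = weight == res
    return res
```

for nodes in acc:

Transformed code:
def compute(res, nodes):
    d = []
    for nodes in acc:
        if weight > weight:
            d.append(weight[res])
    res = 12 * weight
    acc = acc * (39 % 20)
    val = weight * (weight % val)
    weight = res
    acc = weight + acc
    d = d * (weight * 10)
    d = process(acc)
    for weight in res:
        res = weight == res
    return res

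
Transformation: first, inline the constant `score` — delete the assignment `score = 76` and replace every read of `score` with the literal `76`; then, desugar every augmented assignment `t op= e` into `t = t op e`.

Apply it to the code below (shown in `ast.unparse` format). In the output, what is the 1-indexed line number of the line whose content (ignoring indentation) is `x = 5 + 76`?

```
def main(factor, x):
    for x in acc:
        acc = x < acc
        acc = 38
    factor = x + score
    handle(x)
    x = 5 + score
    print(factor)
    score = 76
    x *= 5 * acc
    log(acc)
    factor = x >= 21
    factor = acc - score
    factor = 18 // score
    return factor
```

7

Transformed code:
def main(factor, x):
    for x in acc:
        acc = x < acc
        acc = 38
    factor = x + 76
    handle(x)
    x = 5 + 76
    print(factor)
    x = x * (5 * acc)
    log(acc)
    factor = x >= 21
    factor = acc - 76
    factor = 18 // 76
    return factor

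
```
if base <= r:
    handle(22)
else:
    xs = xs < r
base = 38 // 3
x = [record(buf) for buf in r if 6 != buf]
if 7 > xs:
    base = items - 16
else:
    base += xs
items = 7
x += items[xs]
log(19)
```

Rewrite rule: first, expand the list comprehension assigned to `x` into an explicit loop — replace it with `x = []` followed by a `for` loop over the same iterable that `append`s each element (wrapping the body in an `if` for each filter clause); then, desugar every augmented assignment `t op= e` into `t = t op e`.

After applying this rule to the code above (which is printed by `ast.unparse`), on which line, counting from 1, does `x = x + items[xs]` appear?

Transformed code:
if base <= r:
    handle(22)
else:
    xs = xs < r
base = 38 // 3
x = []
for buf in r:
    if 6 != buf:
        x.append(record(buf))
if 7 > xs:
    base = items - 16
else:
    base = base + xs
items = 7
x = x + items[xs]
log(19)

15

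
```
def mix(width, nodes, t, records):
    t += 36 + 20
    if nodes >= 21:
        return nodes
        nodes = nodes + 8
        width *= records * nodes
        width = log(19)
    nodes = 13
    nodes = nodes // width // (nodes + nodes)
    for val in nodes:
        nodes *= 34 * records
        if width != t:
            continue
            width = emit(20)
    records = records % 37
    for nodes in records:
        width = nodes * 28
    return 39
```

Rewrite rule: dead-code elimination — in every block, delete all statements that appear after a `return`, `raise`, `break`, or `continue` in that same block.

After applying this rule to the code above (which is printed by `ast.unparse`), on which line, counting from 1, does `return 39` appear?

14

Transformed code:
def mix(width, nodes, t, records):
    t += 36 + 20
    if nodes >= 21:
        return nodes
    nodes = 13
    nodes = nodes // width // (nodes + nodes)
    for val in nodes:
        nodes *= 34 * records
        if width != t:
            continue
    records = records % 37
    for nodes in records:
        width = nodes * 28
    return 39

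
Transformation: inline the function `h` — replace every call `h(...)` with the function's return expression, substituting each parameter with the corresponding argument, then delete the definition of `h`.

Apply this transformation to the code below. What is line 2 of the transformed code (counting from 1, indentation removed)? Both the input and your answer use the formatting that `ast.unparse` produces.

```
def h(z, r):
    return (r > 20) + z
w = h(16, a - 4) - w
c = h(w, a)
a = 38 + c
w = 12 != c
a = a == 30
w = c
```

c = (a > 20) + w

Transformed code:
w = (a - 4 > 20) + 16 - w
c = (a > 20) + w
a = 38 + c
w = 12 != c
a = a == 30
w = c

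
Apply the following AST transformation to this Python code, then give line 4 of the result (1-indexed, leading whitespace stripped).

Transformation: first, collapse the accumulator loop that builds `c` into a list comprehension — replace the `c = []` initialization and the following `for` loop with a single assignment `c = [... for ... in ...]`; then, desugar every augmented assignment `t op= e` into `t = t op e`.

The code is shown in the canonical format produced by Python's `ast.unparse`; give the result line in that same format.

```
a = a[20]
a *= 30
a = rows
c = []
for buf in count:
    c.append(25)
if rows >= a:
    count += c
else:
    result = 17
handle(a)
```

Transformed code:
a = a[20]
a = a * 30
a = rows
c = [25 for buf in count]
if rows >= a:
    count = count + c
else:
    result = 17
handle(a)

c = [25 for buf in count]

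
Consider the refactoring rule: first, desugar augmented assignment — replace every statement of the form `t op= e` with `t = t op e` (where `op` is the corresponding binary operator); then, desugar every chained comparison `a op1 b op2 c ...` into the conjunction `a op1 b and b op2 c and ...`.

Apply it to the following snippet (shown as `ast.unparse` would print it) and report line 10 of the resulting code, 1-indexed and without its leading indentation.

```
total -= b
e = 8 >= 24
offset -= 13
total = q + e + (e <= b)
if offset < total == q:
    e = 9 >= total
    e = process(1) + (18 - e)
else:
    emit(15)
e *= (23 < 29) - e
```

Transformed code:
total = total - b
e = 8 >= 24
offset = offset - 13
total = q + e + (e <= b)
if offset < total and total == q:
    e = 9 >= total
    e = process(1) + (18 - e)
else:
    emit(15)
e = e * ((23 < 29) - e)

e = e * ((23 < 29) - e)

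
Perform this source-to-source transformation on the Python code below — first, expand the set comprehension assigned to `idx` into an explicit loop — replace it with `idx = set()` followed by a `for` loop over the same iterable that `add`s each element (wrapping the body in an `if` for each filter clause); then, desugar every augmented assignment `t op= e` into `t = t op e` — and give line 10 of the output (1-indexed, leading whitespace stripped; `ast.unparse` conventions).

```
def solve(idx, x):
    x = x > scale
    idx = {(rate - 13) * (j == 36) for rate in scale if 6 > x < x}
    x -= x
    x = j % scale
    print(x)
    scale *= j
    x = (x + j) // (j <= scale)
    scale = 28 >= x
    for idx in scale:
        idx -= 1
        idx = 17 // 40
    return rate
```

scale = scale * j

Transformed code:
def solve(idx, x):
    x = x > scale
    idx = set()
    for rate in scale:
        if 6 > x < x:
            idx.add((rate - 13) * (j == 36))
    x = x - x
    x = j % scale
    print(x)
    scale = scale * j
    x = (x + j) // (j <= scale)
    scale = 28 >= x
    for idx in scale:
        idx = idx - 1
        idx = 17 // 40
    return rate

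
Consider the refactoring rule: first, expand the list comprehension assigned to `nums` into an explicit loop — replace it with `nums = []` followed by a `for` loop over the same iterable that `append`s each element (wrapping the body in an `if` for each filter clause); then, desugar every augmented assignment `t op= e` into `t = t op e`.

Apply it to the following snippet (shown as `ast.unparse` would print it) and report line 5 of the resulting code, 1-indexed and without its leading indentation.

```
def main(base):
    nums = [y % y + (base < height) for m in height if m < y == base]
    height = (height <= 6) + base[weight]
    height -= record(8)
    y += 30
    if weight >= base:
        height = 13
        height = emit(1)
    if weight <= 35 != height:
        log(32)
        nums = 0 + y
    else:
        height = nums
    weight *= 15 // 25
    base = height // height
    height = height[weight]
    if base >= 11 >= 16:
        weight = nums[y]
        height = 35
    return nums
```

nums.append(y % y + (base < height))

Transformed code:
def main(base):
    nums = []
    for m in height:
        if m < y == base:
            nums.append(y % y + (base < height))
    height = (height <= 6) + base[weight]
    height = height - record(8)
    y = y + 30
    if weight >= base:
        height = 13
        height = emit(1)
    if weight <= 35 != height:
        log(32)
        nums = 0 + y
    else:
        height = nums
    weight = weight * (15 // 25)
    base = height // height
    height = height[weight]
    if base >= 11 >= 16:
        weight = nums[y]
        height = 35
    return nums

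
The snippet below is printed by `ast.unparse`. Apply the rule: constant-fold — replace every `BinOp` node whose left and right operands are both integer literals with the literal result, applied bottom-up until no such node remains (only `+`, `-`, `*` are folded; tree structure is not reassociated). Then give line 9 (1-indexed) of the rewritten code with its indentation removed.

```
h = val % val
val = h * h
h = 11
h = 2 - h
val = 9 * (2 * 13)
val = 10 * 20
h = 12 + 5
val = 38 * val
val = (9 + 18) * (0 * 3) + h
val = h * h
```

val = 0 + h

Transformed code:
h = val % val
val = h * h
h = 11
h = 2 - h
val = 234
val = 200
h = 17
val = 38 * val
val = 0 + h
val = h * h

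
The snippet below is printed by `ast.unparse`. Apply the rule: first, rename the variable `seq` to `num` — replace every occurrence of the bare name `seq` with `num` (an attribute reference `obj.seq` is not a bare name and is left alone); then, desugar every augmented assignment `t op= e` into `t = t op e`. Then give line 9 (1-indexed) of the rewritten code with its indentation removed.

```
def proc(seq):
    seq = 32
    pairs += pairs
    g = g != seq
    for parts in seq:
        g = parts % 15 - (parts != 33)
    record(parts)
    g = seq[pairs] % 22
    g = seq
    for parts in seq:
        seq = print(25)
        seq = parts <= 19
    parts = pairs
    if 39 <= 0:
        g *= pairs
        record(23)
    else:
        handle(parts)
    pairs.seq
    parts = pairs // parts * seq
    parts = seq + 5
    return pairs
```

Transformed code:
def proc(num):
    num = 32
    pairs = pairs + pairs
    g = g != num
    for parts in num:
        g = parts % 15 - (parts != 33)
    record(parts)
    g = num[pairs] % 22
    g = num
    for parts in num:
        num = print(25)
        num = parts <= 19
    parts = pairs
    if 39 <= 0:
        g = g * pairs
        record(23)
    else:
        handle(parts)
    pairs.seq
    parts = pairs // parts * num
    parts = num + 5
    return pairs

g = num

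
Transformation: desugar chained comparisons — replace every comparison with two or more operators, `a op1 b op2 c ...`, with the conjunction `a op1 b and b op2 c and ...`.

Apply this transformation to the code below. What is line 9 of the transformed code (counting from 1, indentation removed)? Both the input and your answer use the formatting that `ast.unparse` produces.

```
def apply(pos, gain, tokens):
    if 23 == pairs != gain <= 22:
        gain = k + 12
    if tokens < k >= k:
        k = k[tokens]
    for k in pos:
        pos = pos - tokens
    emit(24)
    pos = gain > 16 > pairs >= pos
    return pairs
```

Transformed code:
def apply(pos, gain, tokens):
    if 23 == pairs and pairs != gain and (gain <= 22):
        gain = k + 12
    if tokens < k and k >= k:
        k = k[tokens]
    for k in pos:
        pos = pos - tokens
    emit(24)
    pos = gain > 16 and 16 > pairs and (pairs >= pos)
    return pairs

pos = gain > 16 and 16 > pairs and (pairs >= pos)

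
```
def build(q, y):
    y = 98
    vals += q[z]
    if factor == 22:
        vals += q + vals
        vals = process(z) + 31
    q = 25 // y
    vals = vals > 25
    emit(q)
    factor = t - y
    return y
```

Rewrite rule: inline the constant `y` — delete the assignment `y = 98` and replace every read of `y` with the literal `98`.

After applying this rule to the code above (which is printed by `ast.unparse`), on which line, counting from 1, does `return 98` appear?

Transformed code:
def build(q, y):
    vals += q[z]
    if factor == 22:
        vals += q + vals
        vals = process(z) + 31
    q = 25 // 98
    vals = vals > 25
    emit(q)
    factor = t - 98
    return 98

10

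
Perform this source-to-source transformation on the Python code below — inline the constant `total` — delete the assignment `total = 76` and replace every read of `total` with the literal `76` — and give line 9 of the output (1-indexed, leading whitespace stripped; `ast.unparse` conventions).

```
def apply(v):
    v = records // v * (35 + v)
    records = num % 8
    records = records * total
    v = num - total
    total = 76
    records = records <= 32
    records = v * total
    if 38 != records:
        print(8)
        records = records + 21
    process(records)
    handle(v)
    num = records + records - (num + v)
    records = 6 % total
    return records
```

Transformed code:
def apply(v):
    v = records // v * (35 + v)
    records = num % 8
    records = records * 76
    v = num - 76
    records = records <= 32
    records = v * 76
    if 38 != records:
        print(8)
        records = records + 21
    process(records)
    handle(v)
    num = records + records - (num + v)
    records = 6 % 76
    return records

print(8)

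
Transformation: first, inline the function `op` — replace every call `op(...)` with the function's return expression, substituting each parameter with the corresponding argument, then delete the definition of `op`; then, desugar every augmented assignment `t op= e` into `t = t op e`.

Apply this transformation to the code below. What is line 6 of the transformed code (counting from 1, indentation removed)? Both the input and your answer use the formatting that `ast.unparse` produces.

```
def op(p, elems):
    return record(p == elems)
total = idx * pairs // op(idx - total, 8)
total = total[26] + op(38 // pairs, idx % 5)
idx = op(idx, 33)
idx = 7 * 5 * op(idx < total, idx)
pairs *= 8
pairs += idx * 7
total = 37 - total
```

pairs = pairs + idx * 7

Transformed code:
total = idx * pairs // record(idx - total == 8)
total = total[26] + record(38 // pairs == idx % 5)
idx = record(idx == 33)
idx = 7 * 5 * record((idx < total) == idx)
pairs = pairs * 8
pairs = pairs + idx * 7
total = 37 - total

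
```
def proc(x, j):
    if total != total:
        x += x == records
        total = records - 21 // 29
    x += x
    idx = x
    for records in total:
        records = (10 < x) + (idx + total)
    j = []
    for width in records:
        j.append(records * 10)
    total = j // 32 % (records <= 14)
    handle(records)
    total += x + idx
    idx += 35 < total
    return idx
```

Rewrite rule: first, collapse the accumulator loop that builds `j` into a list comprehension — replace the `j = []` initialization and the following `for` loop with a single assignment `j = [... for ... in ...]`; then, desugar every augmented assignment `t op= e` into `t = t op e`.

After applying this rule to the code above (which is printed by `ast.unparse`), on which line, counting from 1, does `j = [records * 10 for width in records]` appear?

Transformed code:
def proc(x, j):
    if total != total:
        x = x + (x == records)
        total = records - 21 // 29
    x = x + x
    idx = x
    for records in total:
        records = (10 < x) + (idx + total)
    j = [records * 10 for width in records]
    total = j // 32 % (records <= 14)
    handle(records)
    total = total + (x + idx)
    idx = idx + (35 < total)
    return idx

9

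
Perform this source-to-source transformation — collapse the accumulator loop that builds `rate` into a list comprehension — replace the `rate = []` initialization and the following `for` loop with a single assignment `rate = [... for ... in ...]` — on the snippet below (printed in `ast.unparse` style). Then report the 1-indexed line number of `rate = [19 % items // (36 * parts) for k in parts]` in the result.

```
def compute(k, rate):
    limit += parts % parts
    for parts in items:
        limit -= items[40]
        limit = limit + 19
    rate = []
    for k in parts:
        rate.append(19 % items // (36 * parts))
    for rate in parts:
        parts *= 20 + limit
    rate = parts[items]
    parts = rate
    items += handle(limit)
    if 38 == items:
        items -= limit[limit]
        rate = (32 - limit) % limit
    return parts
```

Transformed code:
def compute(k, rate):
    limit += parts % parts
    for parts in items:
        limit -= items[40]
        limit = limit + 19
    rate = [19 % items // (36 * parts) for k in parts]
    for rate in parts:
        parts *= 20 + limit
    rate = parts[items]
    parts = rate
    items += handle(limit)
    if 38 == items:
        items -= limit[limit]
        rate = (32 - limit) % limit
    return parts

6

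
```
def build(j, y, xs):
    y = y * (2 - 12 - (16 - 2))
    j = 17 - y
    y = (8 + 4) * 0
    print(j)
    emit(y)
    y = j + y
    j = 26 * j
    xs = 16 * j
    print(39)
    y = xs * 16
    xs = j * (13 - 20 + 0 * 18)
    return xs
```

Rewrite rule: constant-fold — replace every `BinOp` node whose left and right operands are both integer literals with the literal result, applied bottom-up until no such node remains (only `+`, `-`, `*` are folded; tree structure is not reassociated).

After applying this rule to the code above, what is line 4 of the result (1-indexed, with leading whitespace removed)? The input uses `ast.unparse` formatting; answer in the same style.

Transformed code:
def build(j, y, xs):
    y = y * -24
    j = 17 - y
    y = 0
    print(j)
    emit(y)
    y = j + y
    j = 26 * j
    xs = 16 * j
    print(39)
    y = xs * 16
    xs = j * -7
    return xs

y = 0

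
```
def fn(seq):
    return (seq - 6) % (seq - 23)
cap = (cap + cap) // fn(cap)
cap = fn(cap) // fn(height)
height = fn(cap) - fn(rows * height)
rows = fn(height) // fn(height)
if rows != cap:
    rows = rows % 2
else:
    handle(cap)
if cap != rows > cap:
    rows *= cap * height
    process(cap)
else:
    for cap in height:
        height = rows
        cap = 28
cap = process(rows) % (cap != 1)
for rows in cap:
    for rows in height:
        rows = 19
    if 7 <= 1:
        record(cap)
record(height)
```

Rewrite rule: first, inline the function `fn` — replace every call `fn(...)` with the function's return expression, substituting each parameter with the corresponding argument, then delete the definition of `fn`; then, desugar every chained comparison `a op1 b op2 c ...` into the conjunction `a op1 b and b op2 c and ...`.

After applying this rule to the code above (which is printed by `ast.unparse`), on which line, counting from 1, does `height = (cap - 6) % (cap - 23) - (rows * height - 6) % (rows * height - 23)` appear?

Transformed code:
cap = (cap + cap) // ((cap - 6) % (cap - 23))
cap = (cap - 6) % (cap - 23) // ((height - 6) % (height - 23))
height = (cap - 6) % (cap - 23) - (rows * height - 6) % (rows * height - 23)
rows = (height - 6) % (height - 23) // ((height - 6) % (height - 23))
if rows != cap:
    rows = rows % 2
else:
    handle(cap)
if cap != rows and rows > cap:
    rows *= cap * height
    process(cap)
else:
    for cap in height:
        height = rows
        cap = 28
cap = process(rows) % (cap != 1)
for rows in cap:
    for rows in height:
        rows = 19
    if 7 <= 1:
        record(cap)
record(height)

3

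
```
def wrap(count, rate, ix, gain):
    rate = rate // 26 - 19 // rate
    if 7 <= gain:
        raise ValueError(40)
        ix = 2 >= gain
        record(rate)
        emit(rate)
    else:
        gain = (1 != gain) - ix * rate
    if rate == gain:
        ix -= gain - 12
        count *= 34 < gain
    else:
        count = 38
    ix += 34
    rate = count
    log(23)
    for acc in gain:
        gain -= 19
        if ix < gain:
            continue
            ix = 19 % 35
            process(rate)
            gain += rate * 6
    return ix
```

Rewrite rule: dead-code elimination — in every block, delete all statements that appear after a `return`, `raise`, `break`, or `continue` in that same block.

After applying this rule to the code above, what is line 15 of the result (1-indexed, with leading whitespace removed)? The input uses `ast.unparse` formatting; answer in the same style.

for acc in gain:

Transformed code:
def wrap(count, rate, ix, gain):
    rate = rate // 26 - 19 // rate
    if 7 <= gain:
        raise ValueError(40)
    else:
        gain = (1 != gain) - ix * rate
    if rate == gain:
        ix -= gain - 12
        count *= 34 < gain
    else:
        count = 38
    ix += 34
    rate = count
    log(23)
    for acc in gain:
        gain -= 19
        if ix < gain:
            continue
    return ix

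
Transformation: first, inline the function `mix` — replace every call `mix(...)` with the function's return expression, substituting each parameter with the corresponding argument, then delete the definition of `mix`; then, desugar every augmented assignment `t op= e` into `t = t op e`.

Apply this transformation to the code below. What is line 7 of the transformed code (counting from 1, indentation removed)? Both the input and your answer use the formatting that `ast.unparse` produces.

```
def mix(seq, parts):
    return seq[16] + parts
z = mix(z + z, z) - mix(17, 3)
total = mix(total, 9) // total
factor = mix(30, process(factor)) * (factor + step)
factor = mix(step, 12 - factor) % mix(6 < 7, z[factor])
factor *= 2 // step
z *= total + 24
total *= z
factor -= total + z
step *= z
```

Transformed code:
z = (z + z)[16] + z - (17[16] + 3)
total = (total[16] + 9) // total
factor = (30[16] + process(factor)) * (factor + step)
factor = (step[16] + (12 - factor)) % ((6 < 7)[16] + z[factor])
factor = factor * (2 // step)
z = z * (total + 24)
total = total * z
factor = factor - (total + z)
step = step * z

total = total * z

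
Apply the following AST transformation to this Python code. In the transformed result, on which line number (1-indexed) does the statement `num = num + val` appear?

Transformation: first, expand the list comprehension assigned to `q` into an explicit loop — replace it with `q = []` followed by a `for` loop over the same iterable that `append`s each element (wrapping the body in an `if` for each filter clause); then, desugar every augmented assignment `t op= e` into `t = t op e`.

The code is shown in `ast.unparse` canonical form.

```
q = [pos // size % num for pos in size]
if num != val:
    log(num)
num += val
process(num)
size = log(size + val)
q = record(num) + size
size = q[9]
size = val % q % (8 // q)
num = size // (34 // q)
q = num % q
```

6

Transformed code:
q = []
for pos in size:
    q.append(pos // size % num)
if num != val:
    log(num)
num = num + val
process(num)
size = log(size + val)
q = record(num) + size
size = q[9]
size = val % q % (8 // q)
num = size // (34 // q)
q = num % q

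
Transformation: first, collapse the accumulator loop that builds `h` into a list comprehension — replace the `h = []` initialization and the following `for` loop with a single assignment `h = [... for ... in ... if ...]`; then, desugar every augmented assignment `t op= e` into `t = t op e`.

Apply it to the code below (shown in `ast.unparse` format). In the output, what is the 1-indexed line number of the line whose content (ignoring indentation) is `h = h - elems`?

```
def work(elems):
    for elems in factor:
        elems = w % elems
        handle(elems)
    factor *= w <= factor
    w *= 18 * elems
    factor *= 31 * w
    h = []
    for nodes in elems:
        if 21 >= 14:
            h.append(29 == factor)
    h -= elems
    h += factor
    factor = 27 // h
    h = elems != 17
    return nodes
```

Transformed code:
def work(elems):
    for elems in factor:
        elems = w % elems
        handle(elems)
    factor = factor * (w <= factor)
    w = w * (18 * elems)
    factor = factor * (31 * w)
    h = [29 == factor for nodes in elems if 21 >= 14]
    h = h - elems
    h = h + factor
    factor = 27 // h
    h = elems != 17
    return nodes

9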